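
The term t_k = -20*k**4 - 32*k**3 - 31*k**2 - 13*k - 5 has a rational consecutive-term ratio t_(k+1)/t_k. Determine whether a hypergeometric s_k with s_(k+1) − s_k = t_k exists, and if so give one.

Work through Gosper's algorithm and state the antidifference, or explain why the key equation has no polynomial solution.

r(k) = (20*k**4 + 112*k**3 + 247*k**2 + 251*k + 101)/(20*k**4 + 32*k**3 + 31*k**2 + 13*k + 5) after simplifying.
Factor: A=1; B=1; C=k**4 + 8*k**3/5 + 31*k**2/20 + 13*k/20 + 1/4.
Key eq: (1)·f(k+1) = (1)·f(k) + (k**4 + 8*k**3/5 + 31*k**2/20 + 13*k/20 + 1/4).
d = 5 from the (0,0,4) case.
Match coefficients ⇒ f(k) = k*(4*k**4 - 2*k**3 + k**2 - k + 3)/20.
So s_k = (B(k−1)f/C)·t_k = (k*(4*k**4 - 2*k**3 + k**2 - k + 3)/(20*k**4 + 32*k**3 + 31*k**2 + 13*k + 5))·t_k = k*(-4*k**4 + 2*k**3 - k**2 + k - 3).
Check: Δs_k = -20*k**4 - 32*k**3 - 31*k**2 - 13*k - 5. ✓

s_k = k*(-4*k**4 + 2*k**3 - k**2 + k - 3)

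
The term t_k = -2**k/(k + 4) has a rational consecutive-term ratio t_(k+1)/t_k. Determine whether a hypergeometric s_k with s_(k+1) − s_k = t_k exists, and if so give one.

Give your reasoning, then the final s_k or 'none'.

Step 1: r(k) = 2*(k + 4)/(k + 5).
Gosper form: A/B · C(k+1)/C(k) with A=2*k + 8, B=k + 5, C=1.
f must satisfy (2*k + 8)·f(k+1) − (k + 4)·f(k) = 1.
From deg A=1, deg B=1, deg C=0: d=-1.
deg f ≤ -1 is impossible — no certificate.

not Gosper-summable; s_k does not exist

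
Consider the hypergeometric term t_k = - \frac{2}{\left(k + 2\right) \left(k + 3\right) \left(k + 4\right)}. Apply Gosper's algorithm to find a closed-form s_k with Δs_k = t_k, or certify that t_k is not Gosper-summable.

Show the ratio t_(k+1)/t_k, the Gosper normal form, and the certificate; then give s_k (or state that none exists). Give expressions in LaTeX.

r(k) = (k + 2)/(k + 5) after simplifying.
Take A(k)=k + 2, B(k)=k + 5, C(k)=1.
Solve (k + 2)·f(k+1) − (k + 4)·f(k) = 1.
Degrees (1,1,0) ⇒ d ≤ 2.
Coefficient equations give f(k) = k*(k + 5)/12.
Certificate R = B(k−1)f/C = k*(k + 4)*(k + 5)/12 gives s_k = k*(-k - 5)/(6*(k + 2)*(k + 3)).
Δs = -2/(k**3 + 9*k**2 + 26*k + 24), as required.

s_k = \frac{k \left(- k - 5\right)}{6 \left(k + 2\right) \left(k + 3\right)}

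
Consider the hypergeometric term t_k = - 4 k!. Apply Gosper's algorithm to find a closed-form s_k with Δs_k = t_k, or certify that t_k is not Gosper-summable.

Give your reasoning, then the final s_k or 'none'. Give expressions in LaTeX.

none (Gosper's algorithm certifies no s_k)

Compute t_(k+1)/t_k: get k + 1.
A = k + 1, B = 1, C = 1.
Key eq: (k + 1)·f(k+1) = (1)·f(k) + (1).
d = -1 from the (1,0,0) case.
d = -1 < 0 ⇒ no nonzero polynomial f; not summable.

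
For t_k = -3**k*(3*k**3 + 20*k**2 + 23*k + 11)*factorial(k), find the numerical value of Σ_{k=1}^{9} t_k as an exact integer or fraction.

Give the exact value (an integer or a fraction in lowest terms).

Compute t_(k+1)/t_k: get 3*(3*k**4 + 32*k**3 + 101*k**2 + 129*k + 57)/(3*k**3 + 20*k**2 + 23*k + 11).
Normal form (A,B,C) = (3*k + 3, 1, k**3 + 20*k**2/3 + 23*k/3 + 11/3).
Need (3*k + 3)·f(k+1) − (1)·f(k) = k**3 + 20*k**2/3 + 23*k/3 + 11/3.
Degrees (1,0,3) ⇒ d ≤ 2.
Solve for f: f(k) = (k**2 + 4*k - 2)/3 (degree 2 ≤ 2).
Then R = B(k−1)f/C = (k**2 + 4*k - 2)/(3*k**3 + 20*k**2 + 23*k + 11), so s_k = R(k)·t_k = -3**k*(k**2 + 4*k - 2)*factorial(k).
s_(k+1) − s_k = -3**k*(3*k**3 + 20*k**2 + 23*k + 11)*factorial(k) = t_k.
Telescoping: Σ = s_(10) − s_(1) = -29570227545600 − (-9) = -29570227545591.

Σ = -29570227545591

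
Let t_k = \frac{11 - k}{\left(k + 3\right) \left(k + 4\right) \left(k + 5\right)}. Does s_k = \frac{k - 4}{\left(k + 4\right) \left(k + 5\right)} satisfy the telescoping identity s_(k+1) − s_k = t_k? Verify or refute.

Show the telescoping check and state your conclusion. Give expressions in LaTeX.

Invalid: residual \frac{2 \left(2 k - 15\right)}{k^{4} + 18 k^{3} + 119 k^{2} + 342 k + 360} ≠ 0.

s_(k+1) = (k - 3)/((k + 5)*(k + 6))
s_(k+1) − s_k = (12 - k)/(k**3 + 15*k**2 + 74*k + 120)
(s_(k+1) − s_k) − t_k = 2*(2*k - 15)/(k**4 + 18*k**3 + 119*k**2 + 342*k + 360)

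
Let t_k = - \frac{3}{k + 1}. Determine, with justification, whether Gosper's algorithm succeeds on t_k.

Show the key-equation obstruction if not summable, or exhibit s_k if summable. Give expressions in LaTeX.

No; the coefficient equations for f are inconsistent.

Compute t_(k+1)/t_k: get (k + 1)/(k + 2).
Normal form (A,B,C) = (k + 1, k + 2, 1).
Key eq: (k + 1)·f(k+1) = (k + 1)·f(k) + (1).
deg f ≤ 0 (via 1,1,0).
Write f(k) = c0. Then LHS − RHS = -1, requiring -1 = 0: contradictory. No certificate.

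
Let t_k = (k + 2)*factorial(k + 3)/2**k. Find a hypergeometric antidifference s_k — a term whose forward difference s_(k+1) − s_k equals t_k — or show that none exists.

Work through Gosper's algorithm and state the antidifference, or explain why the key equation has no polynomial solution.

s_k = 2**(1 - k)*factorial(k + 3)

t_(k+1)/t_k = (k + 3)*(k + 4)/(2*(k + 2)).
So A=k/2 + 2 and B=1, with C=k + 2.
Solve (k/2 + 2)·f(k+1) − (1)·f(k) = k + 2.
From deg A=1, deg B=0, deg C=1: d=0.
Solve for f: f(k) = 2 (degree 0 ≤ 0).
Get s_k = R·t_k = 2**(1 - k)*factorial(k + 3) with R(k) = B(k−1)f(k)/C(k) = 2/(k + 2).
Check: Δs_k = (k + 2)*factorial(k + 3)/2**k. ✓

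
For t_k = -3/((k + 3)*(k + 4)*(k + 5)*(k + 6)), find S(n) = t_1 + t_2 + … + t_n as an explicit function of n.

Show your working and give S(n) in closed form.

r(k) = (k + 3)/(k + 7) after simplifying.
Factor: A=k + 3; B=k + 7; C=1.
Set up (k + 3)·f(k+1) − (k + 6)·f(k) − (1) = 0.
Bound: deg f ≤ 3.
Solving with deg f ≤ 3: f(k) = k*(k**2 + 12*k + 47)/180.
Get s_k = R·t_k = k*(-k**2 - 12*k - 47)/(60*(k + 3)*(k + 4)*(k + 5)) with R(k) = B(k−1)f(k)/C(k) = k*(k + 6)*(k**2 + 12*k + 47)/180.
Check: Δs_k = -3/(k**4 + 18*k**3 + 119*k**2 + 342*k + 360). ✓
Evaluate: s_(n+1) = (-n**3 - 15*n**2 - 74*n - 60)/(60*(n**3 + 15*n**2 + 74*n + 120)); subtract s_(1) = -1/120 ⇒ S(n) = n*(-n**2 - 15*n - 74)/(120*(n**3 + 15*n**2 + 74*n + 120)).

S(n) = n*(-n**2 - 15*n - 74)/(120*(n**3 + 15*n**2 + 74*n + 120))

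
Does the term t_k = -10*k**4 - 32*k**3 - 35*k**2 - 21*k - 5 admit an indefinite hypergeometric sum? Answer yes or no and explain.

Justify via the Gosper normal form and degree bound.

t_(k+1)/t_k = (10*k**4 + 72*k**3 + 191*k**2 + 227*k + 103)/(10*k**4 + 32*k**3 + 35*k**2 + 21*k + 5).
Normal form (A,B,C) = (1, 1, k**4 + 16*k**3/5 + 7*k**2/2 + 21*k/10 + 1/2).
f must satisfy (1)·f(k+1) − (1)·f(k) = k**4 + 16*k**3/5 + 7*k**2/2 + 21*k/10 + 1/2.
From deg A=0, deg B=0, deg C=4: d=5.
Coefficient equations give f(k) = k**2*(2*k**3 + 3*k**2 - k + 1)/10.
Get s_k = R·t_k = k**2*(-2*k**3 - 3*k**2 + k - 1) with R(k) = B(k−1)f(k)/C(k) = k**2*(2*k**3 + 3*k**2 - k + 1)/(10*k**4 + 32*k**3 + 35*k**2 + 21*k + 5).
s_(k+1) − s_k = -10*k**4 - 32*k**3 - 35*k**2 - 21*k - 5 = t_k.

Yes. s_k = k**2*(-2*k**3 - 3*k**2 + k - 1).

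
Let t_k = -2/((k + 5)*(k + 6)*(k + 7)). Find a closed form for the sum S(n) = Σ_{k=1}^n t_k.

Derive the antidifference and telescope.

Step 1: r(k) = (k + 5)/(k + 8).
Factor: A=k + 5; B=k + 8; C=1.
Solve (k + 5)·f(k+1) − (k + 7)·f(k) = 1.
d = 2 from the (1,1,0) case.
Match coefficients ⇒ f(k) = k*(k + 11)/60.
R(k) = B(k−1)·f(k)/C(k) = k*(k + 7)*(k + 11)/60; s_k = R·t_k = k*(-k - 11)/(30*(k + 5)*(k + 6)).
Δs = -2/(k**3 + 18*k**2 + 107*k + 210), as required.
s_(n+1) = (-n**2 - 13*n - 12)/(30*(n**2 + 13*n + 42)) and s_(1) = -1/105, so S(n) = n*(-n - 13)/(42*(n**2 + 13*n + 42)).

S(n) = n*(-n - 13)/(42*(n**2 + 13*n + 42))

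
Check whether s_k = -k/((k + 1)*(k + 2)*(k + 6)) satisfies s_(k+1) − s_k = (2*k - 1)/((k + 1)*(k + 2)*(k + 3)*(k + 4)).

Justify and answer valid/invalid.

s_(k+1) = (-k - 1)/((k + 2)*(k + 3)*(k + 7))
s_(k+1) − s_k = 2*(k**2 + 4*k - 3)/(k**5 + 19*k**4 + 131*k**3 + 401*k**2 + 540*k + 252)
(s_(k+1) − s_k) − t_k = 9*(-k**2 - 5*k + 2)/(k**6 + 23*k**5 + 207*k**4 + 925*k**3 + 2144*k**2 + 2412*k + 1008)

Invalid: residual 9*(-k**2 - 5*k + 2)/(k**6 + 23*k**5 + 207*k**4 + 925*k**3 + 2144*k**2 + 2412*k + 1008) ≠ 0.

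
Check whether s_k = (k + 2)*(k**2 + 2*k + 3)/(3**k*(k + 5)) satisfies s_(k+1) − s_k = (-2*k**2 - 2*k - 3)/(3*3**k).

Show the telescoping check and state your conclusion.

Invalid: residual (2*k**3 + 15*k**2 + 19*k + 24)/(3**k*(k**2 + 11*k + 30)) ≠ 0.

s_(k+1) = (k + 3)*(2*k + (k + 1)**2 + 5)/(3*3**k*(k + 6))
s_(k+1) − s_k = 2*(-k**4 - 9*k**3 - 20*k**2 - 18*k - 9)/(3*3**k*(k**2 + 11*k + 30))
(s_(k+1) − s_k) − t_k = (2*k**3 + 15*k**2 + 19*k + 24)/(3**k*(k**2 + 11*k + 30))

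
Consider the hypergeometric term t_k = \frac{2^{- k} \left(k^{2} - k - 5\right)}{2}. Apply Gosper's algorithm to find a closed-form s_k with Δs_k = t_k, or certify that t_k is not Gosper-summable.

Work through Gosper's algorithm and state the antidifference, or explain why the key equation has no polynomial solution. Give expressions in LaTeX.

r(k) = (k**2 + k - 5)/(2*(k**2 - k - 5)) after simplifying.
Normal form (A,B,C) = (1/2, 1, k**2 - k - 5).
f must satisfy (1/2)·f(k+1) − (1)·f(k) = k**2 - k - 5.
From deg A=0, deg B=0, deg C=2: d=2.
Coefficient equations give f(k) = -2*(k**2 + k - 3).
Certificate R = B(k−1)f/C = -2*(k**2 + k - 3)/(k**2 - k - 5) gives s_k = (-k**2 - k + 3)/2**k.
Verify: (k**2 - k - 5)/(2*2**k) matches t_k.

s_k = 2^{- k} \left(- k^{2} - k + 3\right)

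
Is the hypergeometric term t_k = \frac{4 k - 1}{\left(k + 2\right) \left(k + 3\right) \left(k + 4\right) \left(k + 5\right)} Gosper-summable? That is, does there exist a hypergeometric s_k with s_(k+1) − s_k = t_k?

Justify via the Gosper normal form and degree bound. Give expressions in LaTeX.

Yes. s_k = \frac{k \left(k^{2} + 9 k - 22\right)}{24 \left(k + 2\right) \left(k + 3\right) \left(k + 4\right)}.

t_(k+1)/t_k = (k + 2)*(4*k + 3)/((k + 6)*(4*k - 1)).
Normal form (A,B,C) = (k + 2, k + 6, k - 1/4).
Key eq: (k + 2)·f(k+1) = (k + 5)·f(k) + (k - 1/4).
From deg A=1, deg B=1, deg C=1: d=3.
Coefficient equations give f(k) = k*(k - 2)*(k + 11)/96.
Certificate R = B(k−1)f/C = k*(k - 2)*(k + 5)*(k + 11)/(24*(4*k - 1)) gives s_k = k*(k**2 + 9*k - 22)/(24*(k + 2)*(k + 3)*(k + 4)).
s_(k+1) − s_k = (4*k - 1)/(k**4 + 14*k**3 + 71*k**2 + 154*k + 120) = t_k.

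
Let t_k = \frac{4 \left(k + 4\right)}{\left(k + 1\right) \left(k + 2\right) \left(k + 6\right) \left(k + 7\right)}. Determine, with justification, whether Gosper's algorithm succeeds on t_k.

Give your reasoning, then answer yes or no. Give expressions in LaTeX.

Yes. s_k = \frac{k \left(k + 7\right)}{3 \left(k^{2} + 7 k + 6\right)}.

The ratio is (k + 1)*(k + 5)*(k + 6)/((k + 3)*(k + 4)*(k + 8)).
So A=k + 1 and B=k + 8, with C=k**4 + 16*k**3 + 95*k**2 + 248*k + 240.
Solve (k + 1)·f(k+1) − (k + 7)·f(k) = k**4 + 16*k**3 + 95*k**2 + 248*k + 240.
d = 6 from the (1,1,4) case.
Match coefficients ⇒ f(k) = k*(k + 2)*(k + 3)*(k + 4)*(k + 5)*(k + 7)/12.
Certificate R = B(k−1)f/C = k*(k + 2)*(k + 7)**2/(12*(k + 4)) gives s_k = k*(k + 7)/(3*(k**2 + 7*k + 6)).
Δs = 4*(k + 4)/(k**4 + 16*k**3 + 83*k**2 + 152*k + 84), as required.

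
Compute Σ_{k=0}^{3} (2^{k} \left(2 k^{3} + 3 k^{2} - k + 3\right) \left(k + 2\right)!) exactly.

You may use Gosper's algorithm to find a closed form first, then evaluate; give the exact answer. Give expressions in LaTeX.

Σ = 80634

The ratio is 2*(2*k**4 + 15*k**3 + 38*k**2 + 40*k + 21)/(2*k**3 + 3*k**2 - k + 3).
A = 2*k + 6, B = 1, C = k**3 + 3*k**2/2 - k/2 + 3/2.
f must satisfy (2*k + 6)·f(k+1) − (1)·f(k) = k**3 + 3*k**2/2 - k/2 + 3/2.
deg f ≤ 2 (via 1,0,3).
Solve for f: f(k) = (k**2 - 3*k + 3)/2 (degree 2 ≤ 2).
R(k) = B(k−1)·f(k)/C(k) = (k**2 - 3*k + 3)/(2*k**3 + 3*k**2 - k + 3); s_k = R·t_k = 2**k*(k**2 - 3*k + 3)*factorial(k + 2).
Δs = 2**k*(2*k**3 + 3*k**2 - k + 3)*factorial(k + 2), as required.
Telescoping: Σ = s_(4) − s_(0) = 80640 − (6) = 80634.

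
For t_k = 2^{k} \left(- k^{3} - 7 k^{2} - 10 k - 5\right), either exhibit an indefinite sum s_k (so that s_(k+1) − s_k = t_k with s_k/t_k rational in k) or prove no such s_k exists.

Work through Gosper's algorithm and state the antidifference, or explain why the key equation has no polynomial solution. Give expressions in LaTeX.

s_k = 2^{k} \left(- k^{3} - k^{2} - 1\right)

Ratio r(k) = 2*(k**3 + 10*k**2 + 27*k + 23)/(k**3 + 7*k**2 + 10*k + 5).
A = 2, B = 1, C = k**3 + 7*k**2 + 10*k + 5.
f must satisfy (2)·f(k+1) − (1)·f(k) = k**3 + 7*k**2 + 10*k + 5.
Degrees (0,0,3) ⇒ d ≤ 3.
Solve for f: f(k) = k**3 + k**2 + 1 (degree 3 ≤ 3).
Certificate R = B(k−1)f/C = (k**3 + k**2 + 1)/(k**3 + 7*k**2 + 10*k + 5) gives s_k = 2**k*(-k**3 - k**2 - 1).
s_(k+1) − s_k = 2**k*(-k**3 - 7*k**2 - 10*k - 5) = t_k.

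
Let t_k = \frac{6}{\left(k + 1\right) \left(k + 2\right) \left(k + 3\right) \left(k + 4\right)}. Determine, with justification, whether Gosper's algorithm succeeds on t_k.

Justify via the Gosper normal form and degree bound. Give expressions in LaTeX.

r(k) = (k + 1)/(k + 5) after simplifying.
Take A(k)=k + 1, B(k)=k + 5, C(k)=1.
Set up (k + 1)·f(k+1) − (k + 4)·f(k) − (1) = 0.
Bound: deg f ≤ 3.
Coefficient equations give f(k) = k*(k**2 + 6*k + 11)/18.
So s_k = (B(k−1)f/C)·t_k = (k*(k + 4)*(k**2 + 6*k + 11)/18)·t_k = k*(k**2 + 6*k + 11)/(3*(k + 1)*(k + 2)*(k + 3)).
Check: Δs_k = 6/(k**4 + 10*k**3 + 35*k**2 + 50*k + 24). ✓

Yes. s_k = \frac{k \left(k^{2} + 6 k + 11\right)}{3 \left(k + 1\right) \left(k + 2\right) \left(k + 3\right)}.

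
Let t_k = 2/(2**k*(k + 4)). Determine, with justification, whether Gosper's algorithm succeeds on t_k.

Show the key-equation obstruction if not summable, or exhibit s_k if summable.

Ratio r(k) = (k + 4)/(2*(k + 5)).
Take A(k)=k/2 + 2, B(k)=k + 5, C(k)=1.
Solve (k/2 + 2)·f(k+1) − (k + 4)·f(k) = 1.
Bound: deg f ≤ -1.
Negative degree bound (-1): no f exists, t_k not Gosper-summable.

No; the degree bound rules out any f.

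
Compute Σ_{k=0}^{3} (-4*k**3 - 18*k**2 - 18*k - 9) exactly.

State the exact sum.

The ratio is (4*k**3 + 30*k**2 + 66*k + 49)/(4*k**3 + 18*k**2 + 18*k + 9).
Normal form (A,B,C) = (1, 1, k**3 + 9*k**2/2 + 9*k/2 + 9/4).
Solve (1)·f(k+1) − (1)·f(k) = k**3 + 9*k**2/2 + 9*k/2 + 9/4.
Degrees (0,0,3) ⇒ d ≤ 4.
Solving with deg f ≤ 4: f(k) = k*(k**3 + 4*k**2 + k + 3)/4.
Then R = B(k−1)f/C = k*(k**3 + 4*k**2 + k + 3)/(4*k**3 + 18*k**2 + 18*k + 9), so s_k = R(k)·t_k = k*(-k**3 - 4*k**2 - k - 3).
Verify: -4*k**3 - 18*k**2 - 18*k - 9 matches t_k.
Telescoping: Σ = s_(4) − s_(0) = -540 − (0) = -540.

Σ = -540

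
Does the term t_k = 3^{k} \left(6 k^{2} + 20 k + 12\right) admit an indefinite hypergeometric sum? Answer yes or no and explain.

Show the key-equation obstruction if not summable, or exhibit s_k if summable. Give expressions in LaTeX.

Yes. s_k = 3^{k} k \left(3 k + 1\right).

r(k) = 3*(3*k**2 + 16*k + 19)/(3*k**2 + 10*k + 6) after simplifying.
Gosper form: A/B · C(k+1)/C(k) with A=3, B=1, C=k**2 + 10*k/3 + 2.
Set up (3)·f(k+1) − (1)·f(k) − (k**2 + 10*k/3 + 2) = 0.
deg f ≤ 2 (via 0,0,2).
Solving with deg f ≤ 2: f(k) = k*(3*k + 1)/6.
R(k) = B(k−1)·f(k)/C(k) = k*(3*k + 1)/(2*(3*k**2 + 10*k + 6)); s_k = R·t_k = 3**k*k*(3*k + 1).
Δs = 3**k*(6*k**2 + 20*k + 12), as required.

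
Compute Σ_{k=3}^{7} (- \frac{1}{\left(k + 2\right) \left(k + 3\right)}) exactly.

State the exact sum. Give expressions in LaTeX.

Σ = -1/10

r(k) = (k + 2)/(k + 4) after simplifying.
A = k + 2, B = k + 4, C = 1.
f must satisfy (k + 2)·f(k+1) − (k + 3)·f(k) = 1.
Bound: deg f ≤ 1.
A polynomial solution: f(k) = k/2.
Certificate R = B(k−1)f/C = k*(k + 3)/2 gives s_k = -k/(2*k + 4).
s_(k+1) − s_k = -1/(k**2 + 5*k + 6) = t_k.
Evaluate s at k=8 and k=3: -2/5 and -3/10; difference -1/10.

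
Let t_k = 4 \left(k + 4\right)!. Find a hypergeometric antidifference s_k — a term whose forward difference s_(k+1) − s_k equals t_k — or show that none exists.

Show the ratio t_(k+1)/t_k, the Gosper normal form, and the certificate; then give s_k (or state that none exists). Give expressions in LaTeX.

no hypergeometric antidifference exists

t_(k+1)/t_k = k + 5.
So A=k + 5 and B=1, with C=1.
Set up (k + 5)·f(k+1) − (1)·f(k) − (1) = 0.
From deg A=1, deg B=0, deg C=0: d=-1.
Negative degree bound (-1): no f exists, t_k not Gosper-summable.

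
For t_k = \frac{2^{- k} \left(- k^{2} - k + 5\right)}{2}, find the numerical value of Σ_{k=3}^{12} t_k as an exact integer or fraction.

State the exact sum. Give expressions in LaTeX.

Step 1: r(k) = (k + (k + 1)**2 - 4)/(2*(k**2 + k - 5)).
Normal form (A,B,C) = (1/2, 1, k**2 + k - 5).
Need (1/2)·f(k+1) − (1)·f(k) = k**2 + k - 5.
Degrees (0,0,2) ⇒ d ≤ 2.
Solving with deg f ≤ 2: f(k) = -2*(k**2 + 3*k - 1).
Get s_k = R·t_k = (k**2 + 3*k - 1)/2**k with R(k) = B(k−1)f(k)/C(k) = -2*(k**2 + 3*k - 1)/(k**2 + k - 5).
s_(k+1) − s_k = (-k**2 - k + 5)/(2*2**k) = t_k.
Evaluate s at k=13 and k=3: 207/8192 and 17/8; difference -17201/8192.

Σ = -17201/8192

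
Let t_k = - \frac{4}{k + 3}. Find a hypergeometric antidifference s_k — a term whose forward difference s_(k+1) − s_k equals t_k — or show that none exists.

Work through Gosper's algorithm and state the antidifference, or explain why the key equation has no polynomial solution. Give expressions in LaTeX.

no hypergeometric antidifference exists

r(k) = (k + 3)/(k + 4) after simplifying.
A = k + 3, B = k + 4, C = 1.
Key eq: (k + 3)·f(k+1) = (k + 3)·f(k) + (1).
From deg A=1, deg B=1, deg C=0: d=0.
Write f(k) = c0. Then LHS − RHS = -1, requiring -1 = 0: contradictory. No certificate.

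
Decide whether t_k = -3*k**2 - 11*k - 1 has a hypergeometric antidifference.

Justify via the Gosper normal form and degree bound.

Yes. s_k = k*(-k**2 - 4*k + 4).

Ratio r(k) = (3*k**2 + 17*k + 15)/(3*k**2 + 11*k + 1).
A = 1, B = 1, C = k**2 + 11*k/3 + 1/3.
Solve (1)·f(k+1) − (1)·f(k) = k**2 + 11*k/3 + 1/3.
Degrees (0,0,2) ⇒ d ≤ 3.
Solve for f: f(k) = k*(k**2 + 4*k - 4)/3 (degree 3 ≤ 3).
So s_k = (B(k−1)f/C)·t_k = (k*(k**2 + 4*k - 4)/(3*k**2 + 11*k + 1))·t_k = k*(-k**2 - 4*k + 4).
s_(k+1) − s_k = -3*k**2 - 11*k - 1 = t_k.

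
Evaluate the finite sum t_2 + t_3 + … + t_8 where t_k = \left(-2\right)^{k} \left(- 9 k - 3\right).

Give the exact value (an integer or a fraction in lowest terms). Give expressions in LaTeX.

Σ = -13332

t_(k+1)/t_k = 2*(-3*k - 4)/(3*k + 1).
So A=-2 and B=1, with C=k + 1/3.
Key eq: (-2)·f(k+1) = (1)·f(k) + (k + 1/3).
Bound: deg f ≤ 1.
Solve for f: f(k) = -(3*k - 1)/9 (degree 1 ≤ 1).
Certificate R = B(k−1)f/C = -(3*k - 1)/(3*(3*k + 1)) gives s_k = (-2)**k*(3*k - 1).
s_(k+1) − s_k = (-2)**k*(-9*k - 3) = t_k.
Sum = s_(9) − s_(2); s_(9) = -13312, s_(2) = 20 ⇒ -13332.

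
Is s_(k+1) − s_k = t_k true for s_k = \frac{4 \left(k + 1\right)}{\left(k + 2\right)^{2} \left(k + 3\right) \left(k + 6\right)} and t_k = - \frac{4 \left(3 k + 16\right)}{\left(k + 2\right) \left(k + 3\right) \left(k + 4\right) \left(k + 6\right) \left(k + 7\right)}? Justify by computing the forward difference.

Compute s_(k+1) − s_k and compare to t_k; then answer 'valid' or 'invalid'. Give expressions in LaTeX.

s_(k+1) = 4*(k + 2)/((k + 3)**2*(k + 4)*(k + 7))
s_(k+1) − s_k = 4*(-(k + 1)*(k + 3)*(k + 4)*(k + 7) + (k + 2)**3*(k + 6))/((k + 2)**2*(k + 3)**2*(k + 4)*(k + 6)*(k + 7))
(s_(k+1) − s_k) − t_k = 4*(4*k**2 + 33*k + 60)/(k**7 + 27*k**6 + 301*k**5 + 1797*k**4 + 6214*k**3 + 12468*k**2 + 13464*k + 6048)

Invalid: residual \frac{4 \left(4 k^{2} + 33 k + 60\right)}{k^{7} + 27 k^{6} + 301 k^{5} + 1797 k^{4} + 6214 k^{3} + 12468 k^{2} + 13464 k + 6048} ≠ 0.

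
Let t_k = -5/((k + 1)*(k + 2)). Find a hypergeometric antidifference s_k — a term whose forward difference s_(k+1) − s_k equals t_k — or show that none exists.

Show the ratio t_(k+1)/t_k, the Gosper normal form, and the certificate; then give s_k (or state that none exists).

s_k = -5*k/(k + 1)

t_(k+1)/t_k = (k + 1)/(k + 3).
Gosper form: A/B · C(k+1)/C(k) with A=k + 1, B=k + 3, C=1.
f must satisfy (k + 1)·f(k+1) − (k + 2)·f(k) = 1.
From deg A=1, deg B=1, deg C=0: d=1.
Match coefficients ⇒ f(k) = k.
Then R = B(k−1)f/C = k*(k + 2), so s_k = R(k)·t_k = -5*k/(k + 1).
Verify: -5/(k**2 + 3*k + 2) matches t_k.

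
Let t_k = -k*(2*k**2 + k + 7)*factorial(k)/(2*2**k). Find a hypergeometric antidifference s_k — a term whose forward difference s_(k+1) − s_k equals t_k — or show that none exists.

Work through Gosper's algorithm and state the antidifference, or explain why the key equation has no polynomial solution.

s_k = -(2*k**2 - k + 1)*factorial(k)/2**k

Step 1: r(k) = (k + 1)**2*(k/2 + (k + 1)**2 + 4)/(k*(2*k**2 + k + 7)).
Normal form (A,B,C) = (k/2 + 1/2, 1, k**3 + k**2/2 + 7*k/2).
Set up (k/2 + 1/2)·f(k+1) − (1)·f(k) − (k**3 + k**2/2 + 7*k/2) = 0.
Degrees (1,0,3) ⇒ d ≤ 2.
Coefficient equations give f(k) = 2*k**2 - k + 1.
Get s_k = R·t_k = -(2*k**2 - k + 1)*factorial(k)/2**k with R(k) = B(k−1)f(k)/C(k) = 2*(2*k**2 - k + 1)/(k*(2*k**2 + k + 7)).
Δs = -k*(2*k**2 + k + 7)*factorial(k)/(2*2**k), as required.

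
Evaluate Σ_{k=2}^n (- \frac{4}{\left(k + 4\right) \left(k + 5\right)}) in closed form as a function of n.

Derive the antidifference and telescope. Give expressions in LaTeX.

S(n) = \frac{2 \left(1 - n\right)}{3 \left(n + 5\right)}

Compute t_(k+1)/t_k: get (k + 4)/(k + 6).
Take A(k)=k + 4, B(k)=k + 6, C(k)=1.
Set up (k + 4)·f(k+1) − (k + 5)·f(k) − (1) = 0.
Degrees (1,1,0) ⇒ d ≤ 1.
Match coefficients ⇒ f(k) = k/4.
Then R = B(k−1)f/C = k*(k + 5)/4, so s_k = R(k)·t_k = -k/(k + 4).
s_(k+1) − s_k = -4/(k**2 + 9*k + 20) = t_k.
Evaluate: s_(n+1) = (-n - 1)/(n + 5); subtract s_(2) = -1/3 ⇒ S(n) = 2*(1 - n)/(3*(n + 5)).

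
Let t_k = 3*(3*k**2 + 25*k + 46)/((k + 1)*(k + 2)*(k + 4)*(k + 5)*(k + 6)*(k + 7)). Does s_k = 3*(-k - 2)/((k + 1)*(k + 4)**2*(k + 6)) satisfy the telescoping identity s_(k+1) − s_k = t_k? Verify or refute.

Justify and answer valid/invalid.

Invalid: residual 6*(-4*k**3 - 51*k**2 - 205*k - 254)/(k**8 + 34*k**7 + 492*k**6 + 3942*k**5 + 19023*k**4 + 56184*k**3 + 98084*k**2 + 91040*k + 33600) ≠ 0.

s_(k+1) = 3*(-k - 3)/((k + 2)*(k + 5)**2*(k + 7))
s_(k+1) − s_k = 3*(-(k + 1)*(k + 3)*(k + 4)**2*(k + 6) + (k + 2)**2*(k + 5)**2*(k + 7))/((k + 1)*(k + 2)*(k + 4)**2*(k + 5)**2*(k + 6)*(k + 7))
(s_(k+1) − s_k) − t_k = 6*(-4*k**3 - 51*k**2 - 205*k - 254)/(k**8 + 34*k**7 + 492*k**6 + 3942*k**5 + 19023*k**4 + 56184*k**3 + 98084*k**2 + 91040*k + 33600)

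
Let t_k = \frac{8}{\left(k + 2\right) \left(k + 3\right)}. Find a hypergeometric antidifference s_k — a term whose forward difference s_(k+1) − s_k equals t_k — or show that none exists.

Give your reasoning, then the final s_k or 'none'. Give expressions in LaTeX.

Ratio r(k) = (k + 2)/(k + 4).
So A=k + 2 and B=k + 4, with C=1.
Solve (k + 2)·f(k+1) − (k + 3)·f(k) = 1.
From deg A=1, deg B=1, deg C=0: d=1.
Solve for f: f(k) = k/2 (degree 1 ≤ 1).
So s_k = (B(k−1)f/C)·t_k = (k*(k + 3)/2)·t_k = 4*k/(k + 2).
Δs = 8/(k**2 + 5*k + 6), as required.

s_k = \frac{4 k}{k + 2}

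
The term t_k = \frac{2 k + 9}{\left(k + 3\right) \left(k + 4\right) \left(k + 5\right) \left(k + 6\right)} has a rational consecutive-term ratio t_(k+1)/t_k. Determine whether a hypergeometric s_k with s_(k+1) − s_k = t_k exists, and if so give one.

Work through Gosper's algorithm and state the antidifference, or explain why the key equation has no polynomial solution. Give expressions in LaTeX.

s_k = \frac{k \left(k + 8\right)}{15 \left(k^{2} + 8 k + 15\right)}

Step 1: r(k) = (k + 3)*(2*k + 11)/((k + 7)*(2*k + 9)).
Normal form (A,B,C) = (k + 3, k + 7, k + 9/2).
f must satisfy (k + 3)·f(k+1) − (k + 6)·f(k) = k + 9/2.
d = 3 from the (1,1,1) case.
Solve for f: f(k) = k*(k + 4)*(k + 8)/30 (degree 3 ≤ 3).
Then R = B(k−1)f/C = k*(k + 4)*(k + 6)*(k + 8)/(15*(2*k + 9)), so s_k = R(k)·t_k = k*(k + 8)/(15*(k**2 + 8*k + 15)).
s_(k+1) − s_k = (2*k + 9)/(k**4 + 18*k**3 + 119*k**2 + 342*k + 360) = t_k.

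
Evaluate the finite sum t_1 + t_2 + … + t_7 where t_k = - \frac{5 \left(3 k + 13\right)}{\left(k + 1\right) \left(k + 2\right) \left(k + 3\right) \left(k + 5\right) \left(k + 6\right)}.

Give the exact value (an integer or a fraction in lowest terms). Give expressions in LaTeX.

Σ = -7/52

r(k) = (k + 1)*(k + 5)*(3*k + 16)/((k + 4)*(k + 7)*(3*k + 13)) after simplifying.
Gosper form: A/B · C(k+1)/C(k) with A=k + 1, B=k + 7, C=k**2 + 25*k/3 + 52/3.
Key eq: (k + 1)·f(k+1) = (k + 6)·f(k) + (k**2 + 25*k/3 + 52/3).
d = 5 from the (1,1,2) case.
Solve for f: f(k) = k*(k + 3)*(k + 4)*(k**2 + 8*k + 17)/30 (degree 5 ≤ 5).
Then R = B(k−1)f/C = k*(k + 3)*(k + 6)*(k**2 + 8*k + 17)/(10*(3*k + 13)), so s_k = R(k)·t_k = k*(-k**2 - 8*k - 17)/(2*(k**3 + 8*k**2 + 17*k + 10)).
Δs = 5*(-3*k - 13)/(k**5 + 17*k**4 + 107*k**3 + 307*k**2 + 396*k + 180), as required.
Telescoping: Σ = s_(8) − s_(1) = -58/117 − (-13/36) = -7/52.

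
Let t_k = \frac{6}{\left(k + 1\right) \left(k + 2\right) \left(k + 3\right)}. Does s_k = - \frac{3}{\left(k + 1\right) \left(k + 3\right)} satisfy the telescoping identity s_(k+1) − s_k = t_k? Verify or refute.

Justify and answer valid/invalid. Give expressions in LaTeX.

s_(k+1) = -3/((k + 2)*(k + 4))
s_(k+1) − s_k = 3*(2*k + 5)/(k**4 + 10*k**3 + 35*k**2 + 50*k + 24)
(s_(k+1) − s_k) − t_k = -9/(k**4 + 10*k**3 + 35*k**2 + 50*k + 24)

Invalid: residual - \frac{9}{k^{4} + 10 k^{3} + 35 k^{2} + 50 k + 24} ≠ 0.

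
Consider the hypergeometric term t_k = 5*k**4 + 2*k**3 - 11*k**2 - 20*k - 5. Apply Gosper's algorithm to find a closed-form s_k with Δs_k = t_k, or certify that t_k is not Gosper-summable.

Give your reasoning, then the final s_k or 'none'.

Compute t_(k+1)/t_k: get (5*k**4 + 22*k**3 + 25*k**2 - 16*k - 29)/(5*k**4 + 2*k**3 - 11*k**2 - 20*k - 5).
Gosper form: A/B · C(k+1)/C(k) with A=1, B=1, C=k**4 + 2*k**3/5 - 11*k**2/5 - 4*k - 1.
Need (1)·f(k+1) − (1)·f(k) = k**4 + 2*k**3/5 - 11*k**2/5 - 4*k - 1.
From deg A=0, deg B=0, deg C=4: d=5.
A polynomial solution: f(k) = k*(k**4 - 2*k**3 - 3*k**2 - 4*k + 3)/5.
So s_k = (B(k−1)f/C)·t_k = (k*(k**4 - 2*k**3 - 3*k**2 - 4*k + 3)/(5*k**4 + 2*k**3 - 11*k**2 - 20*k - 5))·t_k = k*(k**4 - 2*k**3 - 3*k**2 - 4*k + 3).
s_(k+1) − s_k = 5*k**4 + 2*k**3 - 11*k**2 - 20*k - 5 = t_k.

s_k = k*(k**4 - 2*k**3 - 3*k**2 - 4*k + 3)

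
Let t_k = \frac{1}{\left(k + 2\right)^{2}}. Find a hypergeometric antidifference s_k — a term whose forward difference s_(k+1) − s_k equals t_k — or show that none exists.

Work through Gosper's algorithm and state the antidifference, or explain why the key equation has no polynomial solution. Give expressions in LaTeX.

The ratio is (k + 2)**2/(k + 3)**2.
A = k**2 + 4*k + 4, B = k**2 + 6*k + 9, C = 1.
Set up (k**2 + 4*k + 4)·f(k+1) − (k**2 + 4*k + 4)·f(k) − (1) = 0.
From deg A=2, deg B=2, deg C=0: d=0.
Put f(k) = c0: A·f(k+1) − B(k−1)·f(k) − C = -1; need -1 = 0 — inconsistent ⇒ no f, not summable.

not Gosper-summable; s_k does not exist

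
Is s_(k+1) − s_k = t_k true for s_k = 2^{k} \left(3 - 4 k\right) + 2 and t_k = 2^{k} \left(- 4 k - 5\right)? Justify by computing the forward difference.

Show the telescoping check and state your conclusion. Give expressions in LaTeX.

Valid — Δs_k = t_k.

s_(k+1) = -2*2**k*(4*k + 1) + 2
s_(k+1) − s_k = 2**k*(-4*k - 5)
(s_(k+1) − s_k) − t_k = 0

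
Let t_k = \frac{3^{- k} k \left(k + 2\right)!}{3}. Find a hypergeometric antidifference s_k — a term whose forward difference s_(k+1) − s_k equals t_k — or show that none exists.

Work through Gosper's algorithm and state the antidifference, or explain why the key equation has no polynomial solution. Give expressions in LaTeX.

s_k = 3^{- k} \left(k + 2\right)!

The ratio is (k + 1)*(k + 3)/(3*k).
A = k/3 + 1, B = 1, C = k.
Set up (k/3 + 1)·f(k+1) − (1)·f(k) − (k) = 0.
d = 0 from the (1,0,1) case.
Solve for f: f(k) = 3 (degree 0 ≤ 0).
Certificate R = B(k−1)f/C = 3/k gives s_k = factorial(k + 2)/3**k.
s_(k+1) − s_k = k*factorial(k + 2)/(3*3**k) = t_k.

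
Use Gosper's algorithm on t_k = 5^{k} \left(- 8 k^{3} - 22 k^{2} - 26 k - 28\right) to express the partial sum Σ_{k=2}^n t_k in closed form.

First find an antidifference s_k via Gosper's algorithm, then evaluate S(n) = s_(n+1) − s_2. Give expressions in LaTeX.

Ratio r(k) = 5*(4*k**3 + 23*k**2 + 47*k + 42)/(4*k**3 + 11*k**2 + 13*k + 14).
A = 5, B = 1, C = k**3 + 11*k**2/4 + 13*k/4 + 7/2.
Need (5)·f(k+1) − (1)·f(k) = k**3 + 11*k**2/4 + 13*k/4 + 7/2.
Degrees (0,0,3) ⇒ d ≤ 3.
Coefficient equations give f(k) = (k**3 - k**2 + 2*k + 1)/4.
Get s_k = R·t_k = 2*5**k*(-k**3 + k**2 - 2*k - 1) with R(k) = B(k−1)f(k)/C(k) = (k**3 - k**2 + 2*k + 1)/((k + 2)*(4*k**2 + 3*k + 7)).
Check: Δs_k = 5**k*(-8*k**3 - 22*k**2 - 26*k - 28). ✓
Telescope: S(n) = s_(n+1) − s_(2) = 10*5**n*(-n**3 - 2*n**2 - 3*n - 3) − (-450) = -10*5**n*n**3 - 20*5**n*n**2 - 30*5**n*n - 30*5**n + 450.

S(n) = - 10 \cdot 5^{n} n^{3} - 20 \cdot 5^{n} n^{2} - 30 \cdot 5^{n} n - 30 \cdot 5^{n} + 450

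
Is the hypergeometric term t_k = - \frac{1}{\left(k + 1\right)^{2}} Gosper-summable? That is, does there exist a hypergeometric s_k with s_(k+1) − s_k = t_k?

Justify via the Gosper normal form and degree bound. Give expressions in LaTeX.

Step 1: r(k) = (k + 1)**2/(k + 2)**2.
Normal form (A,B,C) = (k**2 + 2*k + 1, k**2 + 4*k + 4, 1).
Key eq: (k**2 + 2*k + 1)·f(k+1) = (k**2 + 2*k + 1)·f(k) + (1).
From deg A=2, deg B=2, deg C=0: d=0.
Generic f = c0 gives residual -1; -1 = 0 cannot hold, so t_k is not Gosper-summable.

No — the linear system for f has no solution.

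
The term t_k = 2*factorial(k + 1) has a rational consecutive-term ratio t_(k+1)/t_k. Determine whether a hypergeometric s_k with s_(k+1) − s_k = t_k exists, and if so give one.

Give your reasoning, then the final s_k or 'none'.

no hypergeometric antidifference exists

Compute t_(k+1)/t_k: get k + 2.
Factor: A=k + 2; B=1; C=1.
Solve (k + 2)·f(k+1) − (1)·f(k) = 1.
deg f ≤ -1 (via 1,0,0).
Bound -1 < 0, so the key equation has no polynomial solution.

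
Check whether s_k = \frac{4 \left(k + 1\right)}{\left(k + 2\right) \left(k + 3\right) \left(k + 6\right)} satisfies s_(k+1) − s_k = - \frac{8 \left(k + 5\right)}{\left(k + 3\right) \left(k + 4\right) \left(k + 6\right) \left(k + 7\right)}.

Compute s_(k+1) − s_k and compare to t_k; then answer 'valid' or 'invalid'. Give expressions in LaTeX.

Invalid: residual \frac{4 \left(3 k + 16\right)}{k^{5} + 22 k^{4} + 185 k^{3} + 740 k^{2} + 1404 k + 1008} ≠ 0.

s_(k+1) = 4*(k + 2)/((k + 3)*(k + 4)*(k + 7))
s_(k+1) − s_k = 4*(-2*k**2 - 11*k - 4)/(k**5 + 22*k**4 + 185*k**3 + 740*k**2 + 1404*k + 1008)
(s_(k+1) − s_k) − t_k = 4*(3*k + 16)/(k**5 + 22*k**4 + 185*k**3 + 740*k**2 + 1404*k + 1008)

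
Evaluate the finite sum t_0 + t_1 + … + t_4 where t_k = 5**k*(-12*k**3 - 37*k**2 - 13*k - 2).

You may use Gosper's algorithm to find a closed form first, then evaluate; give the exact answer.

Compute t_(k+1)/t_k: get 5*(12*k**3 + 73*k**2 + 123*k + 64)/(12*k**3 + 37*k**2 + 13*k + 2).
Factor: A=5; B=1; C=k**3 + 37*k**2/12 + 13*k/12 + 1/6.
Set up (5)·f(k+1) − (1)·f(k) − (k**3 + 37*k**2/12 + 13*k/12 + 1/6) = 0.
Degrees (0,0,3) ⇒ d ≤ 3.
Solve for f: f(k) = (3*k**3 - 2*k**2 - 3*k + 3)/12 (degree 3 ≤ 3).
Get s_k = R·t_k = 5**k*(-3*k**3 + 2*k**2 + 3*k - 3) with R(k) = B(k−1)f(k)/C(k) = (3*k**3 - 2*k**2 - 3*k + 3)/(12*k**3 + 37*k**2 + 13*k + 2).
s_(k+1) − s_k = 5**k*(-12*k**3 - 37*k**2 - 13*k - 2) = t_k.
Sum = s_(5) − s_(0); s_(5) = -978125, s_(0) = -3 ⇒ -978122.

Σ = -978122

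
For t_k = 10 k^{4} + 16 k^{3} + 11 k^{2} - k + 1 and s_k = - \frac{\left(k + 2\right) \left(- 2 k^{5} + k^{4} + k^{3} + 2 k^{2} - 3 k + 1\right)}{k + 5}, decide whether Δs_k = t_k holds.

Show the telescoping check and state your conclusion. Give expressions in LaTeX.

s_(k+1) = k*(2*k**5 + 15*k**4 + 42*k**3 + 54*k**2 + 29*k + 6)/(k + 6)
s_(k+1) − s_k = 2*(5*k**6 + 51*k**5 + 143*k**4 + 162*k**3 + 76*k**2 + k + 6)/(k**2 + 11*k + 30)
(s_(k+1) − s_k) − t_k = 3*(-8*k**5 - 67*k**4 - 92*k**3 - 56*k**2 + 7*k - 6)/(k**2 + 11*k + 30)

Invalid: residual \frac{3 \left(- 8 k^{5} - 67 k^{4} - 92 k^{3} - 56 k^{2} + 7 k - 6\right)}{k^{2} + 11 k + 30} ≠ 0.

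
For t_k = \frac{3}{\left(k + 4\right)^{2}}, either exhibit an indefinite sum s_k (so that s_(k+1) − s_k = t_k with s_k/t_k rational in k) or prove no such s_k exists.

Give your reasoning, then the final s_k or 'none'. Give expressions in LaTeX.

no hypergeometric antidifference exists

Step 1: r(k) = (k + 4)**2/(k + 5)**2.
Take A(k)=k**2 + 8*k + 16, B(k)=k**2 + 10*k + 25, C(k)=1.
f must satisfy (k**2 + 8*k + 16)·f(k+1) − (k**2 + 8*k + 16)·f(k) = 1.
Degrees (2,2,0) ⇒ d ≤ 0.
Put f(k) = c0: A·f(k+1) − B(k−1)·f(k) − C = -1; need -1 = 0 — inconsistent ⇒ no f, not summable.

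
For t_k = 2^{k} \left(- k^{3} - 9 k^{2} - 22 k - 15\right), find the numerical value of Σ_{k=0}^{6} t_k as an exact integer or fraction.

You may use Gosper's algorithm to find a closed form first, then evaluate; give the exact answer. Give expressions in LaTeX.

Step 1: r(k) = 2*(k**3 + 12*k**2 + 43*k + 47)/(k**3 + 9*k**2 + 22*k + 15).
So A=2 and B=1, with C=k**3 + 9*k**2 + 22*k + 15.
f must satisfy (2)·f(k+1) − (1)·f(k) = k**3 + 9*k**2 + 22*k + 15.
d = 3 from the (0,0,3) case.
Solving with deg f ≤ 3: f(k) = k**3 + 3*k**2 + 4*k - 1.
So s_k = (B(k−1)f/C)·t_k = ((k**3 + 3*k**2 + 4*k - 1)/(k**3 + 9*k**2 + 22*k + 15))·t_k = 2**k*(-k**3 - 3*k**2 - 4*k + 1).
Check: Δs_k = 2**k*(-k**3 - 9*k**2 - 22*k - 15). ✓
Telescoping: Σ = s_(7) − s_(0) = -66176 − (1) = -66177.

Σ = -66177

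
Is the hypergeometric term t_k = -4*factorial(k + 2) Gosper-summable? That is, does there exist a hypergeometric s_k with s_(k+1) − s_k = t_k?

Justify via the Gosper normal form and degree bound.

No — negative degree bound, so no certificate f.

Step 1: r(k) = k + 3.
Factor: A=k + 3; B=1; C=1.
Solve (k + 3)·f(k+1) − (1)·f(k) = 1.
From deg A=1, deg B=0, deg C=0: d=-1.
Bound -1 < 0, so the key equation has no polynomial solution.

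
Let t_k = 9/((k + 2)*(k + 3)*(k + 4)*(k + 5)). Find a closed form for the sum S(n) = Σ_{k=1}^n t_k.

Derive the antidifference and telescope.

Step 1: r(k) = (k + 2)/(k + 6).
Gosper form: A/B · C(k+1)/C(k) with A=k + 2, B=k + 6, C=1.
Key eq: (k + 2)·f(k+1) = (k + 5)·f(k) + (1).
Bound: deg f ≤ 3.
Solve for f: f(k) = k*(k**2 + 9*k + 26)/72 (degree 3 ≤ 3).
Get s_k = R·t_k = k*(k**2 + 9*k + 26)/(8*(k + 2)*(k + 3)*(k + 4)) with R(k) = B(k−1)f(k)/C(k) = k*(k + 5)*(k**2 + 9*k + 26)/72.
Verify: 9/(k**4 + 14*k**3 + 71*k**2 + 154*k + 120) matches t_k.
Σ_(k=1)^n t_k = s_(n+1) − s_(1) = ((n**3 + 12*n**2 + 47*n + 36)/(8*(n**3 + 12*n**2 + 47*n + 60))) − (3/40), i.e. n*(n**2 + 12*n + 47)/(20*(n**3 + 12*n**2 + 47*n + 60)).

S(n) = n*(n**2 + 12*n + 47)/(20*(n**3 + 12*n**2 + 47*n + 60))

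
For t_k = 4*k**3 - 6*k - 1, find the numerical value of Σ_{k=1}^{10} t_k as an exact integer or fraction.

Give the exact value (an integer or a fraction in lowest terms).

Σ = 11760

Compute t_(k+1)/t_k: get (6*k - 4*(k + 1)**3 + 7)/(-4*k**3 + 6*k + 1).
Normal form (A,B,C) = (1, 1, k**3 - 3*k/2 - 1/4).
Need (1)·f(k+1) − (1)·f(k) = k**3 - 3*k/2 - 1/4.
Bound: deg f ≤ 4.
Solving with deg f ≤ 4: f(k) = k*(k**3 - 2*k**2 - 2*k + 2)/4.
Get s_k = R·t_k = k*(k**3 - 2*k**2 - 2*k + 2) with R(k) = B(k−1)f(k)/C(k) = k*(k**3 - 2*k**2 - 2*k + 2)/(4*k**3 - 6*k - 1).
Check: Δs_k = 4*k**3 - 6*k - 1. ✓
Evaluate s at k=11 and k=1: 11759 and -1; difference 11760.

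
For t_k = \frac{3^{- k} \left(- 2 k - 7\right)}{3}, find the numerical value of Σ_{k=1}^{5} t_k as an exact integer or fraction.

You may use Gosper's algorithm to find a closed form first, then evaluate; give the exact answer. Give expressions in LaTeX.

Σ = -1205/729

The ratio is (2*k + 9)/(3*(2*k + 7)).
A = 1/3, B = 1, C = k + 7/2.
Set up (1/3)·f(k+1) − (1)·f(k) − (k + 7/2) = 0.
d = 1 from the (0,0,1) case.
Solve for f: f(k) = -3*(k + 4)/2 (degree 1 ≤ 1).
Certificate R = B(k−1)f/C = -3*(k + 4)/(2*k + 7) gives s_k = (k + 4)/3**k.
Check: Δs_k = (-2*k - 7)/(3*3**k). ✓
Sum = s_(6) − s_(1); s_(6) = 10/729, s_(1) = 5/3 ⇒ -1205/729.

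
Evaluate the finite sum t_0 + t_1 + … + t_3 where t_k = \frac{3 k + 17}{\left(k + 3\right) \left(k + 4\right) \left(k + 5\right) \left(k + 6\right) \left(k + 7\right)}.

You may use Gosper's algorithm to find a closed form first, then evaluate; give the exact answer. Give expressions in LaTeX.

Σ = 61/5040

r(k) = (k + 3)*(3*k + 20)/((k + 8)*(3*k + 17)) after simplifying.
Gosper form: A/B · C(k+1)/C(k) with A=k + 3, B=k + 8, C=k + 17/3.
Solve (k + 3)·f(k+1) − (k + 7)·f(k) = k + 17/3.
From deg A=1, deg B=1, deg C=1: d=4.
Solve for f: f(k) = k*(k + 5)*(k**2 + 13*k + 54)/216 (degree 4 ≤ 4).
Then R = B(k−1)f/C = k*(k + 5)*(k + 7)*(k**2 + 13*k + 54)/(72*(3*k + 17)), so s_k = R(k)·t_k = k*(k**2 + 13*k + 54)/(72*(k**3 + 13*k**2 + 54*k + 72)).
s_(k+1) − s_k = (3*k + 17)/(k**5 + 25*k**4 + 245*k**3 + 1175*k**2 + 2754*k + 2520) = t_k.
Σ_(k=0)^(3) t_k = s_(4) − s_(0) = 61/5040 − (0) = 61/5040.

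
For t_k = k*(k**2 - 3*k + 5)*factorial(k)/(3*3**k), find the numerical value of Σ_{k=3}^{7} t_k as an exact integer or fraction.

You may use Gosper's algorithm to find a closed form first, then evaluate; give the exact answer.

Σ = 58294/243

Ratio r(k) = (k + 1)**2*(-3*k + (k + 1)**2 + 2)/(3*k*(k**2 - 3*k + 5)).
Take A(k)=k/3 + 1/3, B(k)=1, C(k)=k**3 - 3*k**2 + 5*k.
Key eq: (k/3 + 1/3)·f(k+1) = (1)·f(k) + (k**3 - 3*k**2 + 5*k).
Bound: deg f ≤ 2.
A polynomial solution: f(k) = 3*(k**2 - 3*k - 1).
Then R = B(k−1)f/C = 3*(k**2 - 3*k - 1)/(k*(k**2 - 3*k + 5)), so s_k = R(k)·t_k = (k**2 - 3*k - 1)*factorial(k)/3**k.
Verify: k*(k**2 - 3*k + 5)*factorial(k)/(3*3**k) matches t_k.
Sum = s_(8) − s_(3); s_(8) = 58240/243, s_(3) = -2/9 ⇒ 58294/243.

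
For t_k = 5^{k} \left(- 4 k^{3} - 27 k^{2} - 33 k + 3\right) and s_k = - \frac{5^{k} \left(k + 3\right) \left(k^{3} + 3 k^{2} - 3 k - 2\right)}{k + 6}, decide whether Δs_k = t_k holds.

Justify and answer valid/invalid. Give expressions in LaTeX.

Invalid: residual \frac{5^{k} \left(12 k^{4} + 150 k^{3} + 576 k^{2} + 594 k - 48\right)}{k^{2} + 13 k + 42} ≠ 0.

s_(k+1) = 5**(k + 1)*(-k**4 - 10*k**3 - 30*k**2 - 23*k + 4)/(k + 7)
s_(k+1) − s_k = 5**k*(-4*k**5 - 67*k**4 - 402*k**3 - 984*k**2 - 753*k + 78)/(k**2 + 13*k + 42)
(s_(k+1) − s_k) − t_k = 5**k*(12*k**4 + 150*k**3 + 576*k**2 + 594*k - 48)/(k**2 + 13*k + 42)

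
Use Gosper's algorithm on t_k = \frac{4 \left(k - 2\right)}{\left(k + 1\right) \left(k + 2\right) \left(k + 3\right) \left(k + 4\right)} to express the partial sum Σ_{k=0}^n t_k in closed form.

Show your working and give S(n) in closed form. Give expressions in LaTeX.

The ratio is (k - 1)*(k + 1)/((k - 2)*(k + 5)).
Normal form (A,B,C) = (k + 1, k + 5, k - 2).
Key eq: (k + 1)·f(k+1) = (k + 4)·f(k) + (k - 2).
deg f ≤ 3 (via 1,1,1).
Coefficient equations give f(k) = -k*(k**2 + 6*k + 17)/12.
Get s_k = R·t_k = k*(-k**2 - 6*k - 17)/(3*(k + 1)*(k + 2)*(k + 3)) with R(k) = B(k−1)f(k)/C(k) = -k*(k + 4)*(k**2 + 6*k + 17)/(12*(k - 2)).
Verify: 4*(k - 2)/(k**4 + 10*k**3 + 35*k**2 + 50*k + 24) matches t_k.
Σ_(k=0)^n t_k = s_(n+1) − s_(0) = ((-n**3 - 9*n**2 - 32*n - 24)/(3*(n**3 + 9*n**2 + 26*n + 24))) − (0), i.e. (-n**3 - 9*n**2 - 32*n - 24)/(3*(n**3 + 9*n**2 + 26*n + 24)).

S(n) = \frac{- n^{3} - 9 n^{2} - 32 n - 24}{3 \left(n^{3} + 9 n^{2} + 26 n + 24\right)}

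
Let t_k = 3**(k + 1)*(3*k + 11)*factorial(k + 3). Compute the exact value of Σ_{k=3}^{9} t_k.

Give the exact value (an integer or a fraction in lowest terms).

Σ = 1103098053599280

Step 1: r(k) = 3*(k + 4)*(3*k + 14)/(3*k + 11).
A = 3*k + 12, B = 1, C = k + 11/3.
Need (3*k + 12)·f(k+1) − (1)·f(k) = k + 11/3.
From deg A=1, deg B=0, deg C=1: d=0.
Match coefficients ⇒ f(k) = 1/3.
R(k) = B(k−1)·f(k)/C(k) = 1/(3*k + 11); s_k = R·t_k = 3**(k + 1)*factorial(k + 3).
s_(k+1) − s_k = 3**(k + 1)*(3*k + 11)*factorial(k + 3) = t_k.
Telescoping: Σ = s_(10) − s_(3) = 1103098053657600 − (58320) = 1103098053599280.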